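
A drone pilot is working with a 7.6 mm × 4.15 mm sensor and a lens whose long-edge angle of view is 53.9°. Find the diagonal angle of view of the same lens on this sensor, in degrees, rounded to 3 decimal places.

60.166°

From the long-edge AOV: f = 7.6 / (2·tan(26.95°)) = 7.6 / 1.01685 ≈ 7.4740 mm.
Sensor diagonal = √(7.6² + 4.15²) = √74.9825 ≈ 8.6592 mm.
Diagonal AOV = 2·arctan(8.6592 / (2 × 7.4740)) = 2·arctan(0.57929) ≈ 60.1664°.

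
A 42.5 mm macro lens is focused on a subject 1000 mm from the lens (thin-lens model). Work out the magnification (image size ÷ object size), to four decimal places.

Thin lens: 1/f = 1/dₒ + 1/dᵢ → 1/dᵢ = 1/42.5 − 1/1000 = 0.0225294 mm⁻¹, so dᵢ ≈ 44.3864 mm.
Magnification m = dᵢ/dₒ = 44.3864/1000 ≈ 0.04439.

0.0444×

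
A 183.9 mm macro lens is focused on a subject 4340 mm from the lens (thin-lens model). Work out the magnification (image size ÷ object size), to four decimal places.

0.0442×

Thin lens: 1/f = 1/dₒ + 1/dᵢ → 1/dᵢ = 1/183.9 − 1/4340 = 0.0052073 mm⁻¹, so dᵢ ≈ 192.0372 mm.
Magnification m = dᵢ/dₒ = 192.0372/4340 ≈ 0.04425.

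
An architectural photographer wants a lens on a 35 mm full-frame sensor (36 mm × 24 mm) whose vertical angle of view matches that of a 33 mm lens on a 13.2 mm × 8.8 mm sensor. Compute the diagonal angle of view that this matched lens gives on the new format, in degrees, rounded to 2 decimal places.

Equal vertical AOV ⇒ f₂ = f₁ · 24/8.8 = 33 × 2.72727 ≈ 90.0000 mm.
Sensor diagonal = √(36² + 24²) = √1872.0000 ≈ 43.2666 mm.
Diagonal AOV on the new format = 2·arctan(43.2666 / (2 × 90.0000)) = 2·arctan(0.24037) ≈ 27.0316°.

27.03°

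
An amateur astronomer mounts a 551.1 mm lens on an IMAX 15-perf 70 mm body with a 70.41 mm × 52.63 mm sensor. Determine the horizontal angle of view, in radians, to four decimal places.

0.1276 rad

Angle of view α = 2·arctan(w/2f) with w = 70.41 mm and f = 551.1 mm.
w/2f = 0.06388; arctan(0.06388) ≈ 0.0638 rad, so α ≈ 0.1276 rad.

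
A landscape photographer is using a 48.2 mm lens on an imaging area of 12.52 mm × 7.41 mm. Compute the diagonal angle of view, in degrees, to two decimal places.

Sensor diagonal = √(12.52² + 7.41²) = √211.6585 ≈ 14.5485 mm.
Angle of view α = 2·arctan(d/2f) with d = 14.5485 mm and f = 48.2 mm.
d/2f = 0.15092; arctan(0.15092) ≈ 8.5822°, so α ≈ 17.1644°.

17.16°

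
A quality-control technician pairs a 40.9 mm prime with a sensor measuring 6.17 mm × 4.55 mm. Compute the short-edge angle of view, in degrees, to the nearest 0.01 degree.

Angle of view α = 2·arctan(h/2f) with h = 4.55 mm and f = 40.9 mm.
h/2f = 0.05562; arctan(0.05562) ≈ 3.1837°, so α ≈ 6.3674°.

6.37°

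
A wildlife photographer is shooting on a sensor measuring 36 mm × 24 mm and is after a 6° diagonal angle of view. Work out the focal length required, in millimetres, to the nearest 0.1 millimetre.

412.8 mm

Sensor diagonal = √(36² + 24²) = √1872.0000 ≈ 43.2666 mm.
From α = 2·arctan(d/2f) we get f = d / (2·tan(α/2)).
With d = 43.2666 mm and α/2 = 3°, tan(α/2) ≈ 0.05241, so f ≈ 43.2666 / 0.10482 ≈ 412.7881 mm.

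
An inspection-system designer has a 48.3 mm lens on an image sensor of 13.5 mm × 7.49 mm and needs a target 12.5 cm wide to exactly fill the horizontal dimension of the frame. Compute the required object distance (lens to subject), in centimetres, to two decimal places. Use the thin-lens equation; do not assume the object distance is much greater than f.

49.55 cm

W: 12.5 cm = 125 mm.
Magnification m = w/W = dᵢ/dₒ; combined with 1/f = 1/dₒ + 1/dᵢ this gives dₒ = f·(1 + W/w).
dₒ = 48.3 mm × (1 + 125/13.5) = 48.3 × 10.2593 ≈ 495.522 mm = 49.5522 cm.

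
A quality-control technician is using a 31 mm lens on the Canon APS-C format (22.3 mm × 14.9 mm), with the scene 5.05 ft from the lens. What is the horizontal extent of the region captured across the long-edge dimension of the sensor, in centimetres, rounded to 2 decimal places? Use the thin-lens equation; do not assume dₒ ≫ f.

dₒ: 5.05 ft × 304.8 mm/ft = 1539.24 mm.
Similar triangles through the lens centre give W/dₒ = w/dᵢ; with 1/f = 1/dₒ + 1/dᵢ this gives W = w·(dₒ − f)/f.
W = 22.3 mm × (1539.24 − 31) / 31 = 22.3 × 48.6529 ≈ 1084.960 mm = 108.496 cm.

108.50 cm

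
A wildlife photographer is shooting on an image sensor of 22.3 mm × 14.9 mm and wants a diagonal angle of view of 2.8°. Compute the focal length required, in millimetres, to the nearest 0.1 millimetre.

548.7 mm

Sensor diagonal = √(22.3² + 14.9²) = √719.3000 ≈ 26.8198 mm.
From α = 2·arctan(d/2f) we get f = d / (2·tan(α/2)).
With d = 26.8198 mm and α/2 = 1.4°, tan(α/2) ≈ 0.02444, so f ≈ 26.8198 / 0.04888 ≈ 548.6978 mm.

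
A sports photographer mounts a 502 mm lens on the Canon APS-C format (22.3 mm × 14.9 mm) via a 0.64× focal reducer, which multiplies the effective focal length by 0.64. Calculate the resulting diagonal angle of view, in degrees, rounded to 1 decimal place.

4.8°

Effective focal length f = 502 × 0.64 = 321.28 mm.
Sensor diagonal = √(22.3² + 14.9²) = √719.3000 ≈ 26.8198 mm.
α = 2·arctan(26.820 / (2 × 321.28)) = 2·arctan(0.04174) ≈ 4.7802°.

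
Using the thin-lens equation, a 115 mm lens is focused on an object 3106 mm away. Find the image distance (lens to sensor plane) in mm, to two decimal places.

1/dᵢ = 1/f − 1/dₒ = 1/115 − 1/3106 = 0.0083737 mm⁻¹.
dᵢ = 1/0.0083737 ≈ 119.4216 mm.

119.42 mm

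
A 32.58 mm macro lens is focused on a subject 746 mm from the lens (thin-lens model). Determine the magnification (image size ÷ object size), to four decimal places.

Thin lens: 1/f = 1/dₒ + 1/dᵢ → 1/dᵢ = 1/32.58 − 1/746 = 0.0293532 mm⁻¹, so dᵢ ≈ 34.0678 mm.
Magnification m = dᵢ/dₒ = 34.0678/746 ≈ 0.04567.

0.0457×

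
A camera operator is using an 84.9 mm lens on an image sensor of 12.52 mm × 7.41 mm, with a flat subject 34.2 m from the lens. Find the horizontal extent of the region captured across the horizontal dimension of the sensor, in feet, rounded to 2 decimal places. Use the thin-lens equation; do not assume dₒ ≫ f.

16.51 ft

dₒ: 34.2 m = 34200 mm.
Similar triangles through the lens centre give W/dₒ = w/dᵢ; with 1/f = 1/dₒ + 1/dᵢ this gives W = w·(dₒ − f)/f.
W = 12.52 mm × (34200 − 84.9) / 84.9 = 12.52 × 401.8269 ≈ 5030.872 mm = 5030.872/304.8 ft = 16.5055 ft.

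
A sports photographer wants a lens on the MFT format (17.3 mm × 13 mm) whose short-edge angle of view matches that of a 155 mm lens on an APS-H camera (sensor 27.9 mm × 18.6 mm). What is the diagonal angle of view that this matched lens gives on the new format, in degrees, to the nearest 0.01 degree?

Equal short-edge AOV ⇒ f₂ = f₁ · 13/18.6 = 155 × 0.69892 ≈ 108.3333 mm.
Sensor diagonal = √(17.3² + 13²) = √468.2900 ≈ 21.6400 mm.
Diagonal AOV on the new format = 2·arctan(21.6400 / (2 × 108.3333)) = 2·arctan(0.09988) ≈ 11.4072°.

11.41°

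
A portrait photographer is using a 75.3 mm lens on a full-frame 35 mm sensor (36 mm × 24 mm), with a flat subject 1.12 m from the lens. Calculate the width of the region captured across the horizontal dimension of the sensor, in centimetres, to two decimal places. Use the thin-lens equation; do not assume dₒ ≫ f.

dₒ: 1.12 m = 1120 mm.
Similar triangles through the lens centre give W/dₒ = w/dᵢ; with 1/f = 1/dₒ + 1/dᵢ this gives W = w·(dₒ − f)/f.
W = 36 mm × (1120 − 75.3) / 75.3 = 36 × 13.8738 ≈ 499.458 mm = 49.9458 cm.

49.95 cm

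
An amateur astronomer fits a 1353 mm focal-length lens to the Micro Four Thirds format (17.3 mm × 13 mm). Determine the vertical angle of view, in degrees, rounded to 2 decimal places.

0.55°

Angle of view α = 2·arctan(h/2f) with h = 13 mm and f = 1353 mm.
h/2f = 0.00480; arctan(0.00480) ≈ 0.2753°, so α ≈ 0.5505°.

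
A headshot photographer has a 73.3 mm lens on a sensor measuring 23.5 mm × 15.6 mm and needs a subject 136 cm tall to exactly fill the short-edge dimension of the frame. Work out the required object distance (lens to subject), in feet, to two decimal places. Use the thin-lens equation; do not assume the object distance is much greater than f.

21.21 ft

W: 136 cm = 1360 mm.
Magnification m = h/W = dᵢ/dₒ; combined with 1/f = 1/dₒ + 1/dᵢ this gives dₒ = f·(1 + W/h).
dₒ = 73.3 mm × (1 + 1360/15.6) = 73.3 × 88.1795 ≈ 6463.556 mm = 6463.556/304.8 ft = 21.2059 ft.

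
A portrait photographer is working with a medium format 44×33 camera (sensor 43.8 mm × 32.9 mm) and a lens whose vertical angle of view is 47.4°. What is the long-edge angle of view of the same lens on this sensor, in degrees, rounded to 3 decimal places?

60.604°

From the vertical AOV: f = 32.9 / (2·tan(23.7°)) = 32.9 / 0.87794 ≈ 37.4741 mm.
Long-edge AOV = 2·arctan(43.8 / (2 × 37.4741)) = 2·arctan(0.58440) ≈ 60.6043°.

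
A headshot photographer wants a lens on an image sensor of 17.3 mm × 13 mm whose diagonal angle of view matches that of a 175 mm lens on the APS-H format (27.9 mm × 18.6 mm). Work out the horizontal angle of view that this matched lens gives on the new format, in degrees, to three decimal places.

8.760°

Sensor diagonal = √(27.9² + 18.6²) = √1124.3700 ≈ 33.5316 mm.
Sensor diagonal = √(17.3² + 13²) = √468.2900 ≈ 21.6400 mm.
Equal diagonal AOV ⇒ f₂ = f₁ · 21.6400/33.5316 = 175 × 0.64536 ≈ 112.9382 mm.
Horizontal AOV on the new format = 2·arctan(17.3 / (2 × 112.9382)) = 2·arctan(0.07659) ≈ 8.7595°.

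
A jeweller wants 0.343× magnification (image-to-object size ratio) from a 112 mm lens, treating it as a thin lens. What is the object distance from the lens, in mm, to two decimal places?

438.53 mm

With m = dᵢ/dₒ and 1/f = 1/dₒ + 1/dᵢ, substituting dᵢ = m·dₒ gives 1/f = (1 + 1/m)/dₒ, hence dₒ = f·(1 + 1/m).
dₒ = 112 × (1 + 1/0.343) = 112 × 3.91545 ≈ 438.531 mm.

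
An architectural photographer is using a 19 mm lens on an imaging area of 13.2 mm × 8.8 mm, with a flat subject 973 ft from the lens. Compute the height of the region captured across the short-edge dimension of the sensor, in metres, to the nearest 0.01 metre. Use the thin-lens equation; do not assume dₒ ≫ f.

137.35 m

dₒ: 973 ft × 304.8 mm/ft = 296570.39 mm.
Similar triangles through the lens centre give W/dₒ = h/dᵢ; with 1/f = 1/dₒ + 1/dᵢ this gives W = h·(dₒ − f)/f.
W = 8.8 mm × (296570 − 19) / 19 = 8.8 × 15607.9679 ≈ 137350.118 mm = 137.35 m.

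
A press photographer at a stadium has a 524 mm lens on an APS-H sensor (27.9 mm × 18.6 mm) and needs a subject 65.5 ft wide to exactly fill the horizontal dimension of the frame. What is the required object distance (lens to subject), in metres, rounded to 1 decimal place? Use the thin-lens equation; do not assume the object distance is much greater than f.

W: 65.5 ft × 304.8 mm/ft = 19964.40 mm.
Magnification m = w/W = dᵢ/dₒ; combined with 1/f = 1/dₒ + 1/dᵢ this gives dₒ = f·(1 + W/w).
dₒ = 524 mm × (1 + 19964.4/27.9) = 524 × 716.5699 ≈ 375482.612 mm = 375.483 m.

375.5 m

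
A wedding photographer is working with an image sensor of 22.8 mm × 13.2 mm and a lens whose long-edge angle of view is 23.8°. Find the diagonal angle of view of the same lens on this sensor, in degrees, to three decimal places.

From the long-edge AOV: f = 22.8 / (2·tan(11.9°)) = 22.8 / 0.42147 ≈ 54.0969 mm.
Sensor diagonal = √(22.8² + 13.2²) = √694.0800 ≈ 26.3454 mm.
Diagonal AOV = 2·arctan(26.3454 / (2 × 54.0969)) = 2·arctan(0.24350) ≈ 27.3706°.

27.371°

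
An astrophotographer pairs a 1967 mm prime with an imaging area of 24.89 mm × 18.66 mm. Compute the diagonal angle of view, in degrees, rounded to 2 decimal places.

Sensor diagonal = √(24.89² + 18.66²) = √967.7077 ≈ 31.1080 mm.
Angle of view α = 2·arctan(d/2f) with d = 31.1080 mm and f = 1967 mm.
d/2f = 0.00791; arctan(0.00791) ≈ 0.4531°, so α ≈ 0.9061°.

0.91°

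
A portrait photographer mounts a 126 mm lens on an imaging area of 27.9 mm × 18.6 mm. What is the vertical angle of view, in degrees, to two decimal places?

Angle of view α = 2·arctan(h/2f) with h = 18.6 mm and f = 126 mm.
h/2f = 0.07381; arctan(0.07381) ≈ 4.2213°, so α ≈ 8.4426°.

8.44°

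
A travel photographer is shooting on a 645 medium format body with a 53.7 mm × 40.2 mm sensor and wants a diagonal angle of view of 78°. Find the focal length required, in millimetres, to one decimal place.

Sensor diagonal = √(53.7² + 40.2²) = √4499.7300 ≈ 67.0800 mm.
From α = 2·arctan(d/2f) we get f = d / (2·tan(α/2)).
With d = 67.0800 mm and α/2 = 39°, tan(α/2) ≈ 0.80978, so f ≈ 67.0800 / 1.61957 ≈ 41.4185 mm.

41.4 mm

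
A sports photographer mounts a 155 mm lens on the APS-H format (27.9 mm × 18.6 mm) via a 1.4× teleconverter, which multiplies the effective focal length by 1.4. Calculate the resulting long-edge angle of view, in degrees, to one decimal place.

7.4°

Effective focal length f = 155 × 1.4 = 217 mm.
α = 2·arctan(27.9 / (2 × 217)) = 2·arctan(0.06429) ≈ 7.3565°.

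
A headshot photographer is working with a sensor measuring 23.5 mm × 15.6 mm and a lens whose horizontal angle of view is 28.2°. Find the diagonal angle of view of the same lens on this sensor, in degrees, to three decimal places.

33.555°

From the horizontal AOV: f = 23.5 / (2·tan(14.1°)) = 23.5 / 0.50237 ≈ 46.7787 mm.
Sensor diagonal = √(23.5² + 15.6²) = √795.6100 ≈ 28.2066 mm.
Diagonal AOV = 2·arctan(28.2066 / (2 × 46.7787)) = 2·arctan(0.30149) ≈ 33.5550°.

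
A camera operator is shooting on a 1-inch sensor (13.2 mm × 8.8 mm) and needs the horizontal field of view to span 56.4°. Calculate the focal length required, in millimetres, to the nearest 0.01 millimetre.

12.31 mm

From α = 2·arctan(w/2f) we get f = w / (2·tan(α/2)).
With w = 13.2 mm and α/2 = 28.2°, tan(α/2) ≈ 0.53620, so f ≈ 13.2 / 1.07239 ≈ 12.3089 mm.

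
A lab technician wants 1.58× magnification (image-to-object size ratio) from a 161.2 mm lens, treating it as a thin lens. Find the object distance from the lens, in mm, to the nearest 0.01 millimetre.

With m = dᵢ/dₒ and 1/f = 1/dₒ + 1/dᵢ, substituting dᵢ = m·dₒ gives 1/f = (1 + 1/m)/dₒ, hence dₒ = f·(1 + 1/m).
dₒ = 161.2 × (1 + 1/1.58) = 161.2 × 1.63291 ≈ 263.225 mm.

263.23 mm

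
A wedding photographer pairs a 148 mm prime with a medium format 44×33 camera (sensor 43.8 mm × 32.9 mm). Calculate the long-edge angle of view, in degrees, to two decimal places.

Angle of view α = 2·arctan(w/2f) with w = 43.8 mm and f = 148 mm.
w/2f = 0.14797; arctan(0.14797) ≈ 8.4171°, so α ≈ 16.8343°.

16.83°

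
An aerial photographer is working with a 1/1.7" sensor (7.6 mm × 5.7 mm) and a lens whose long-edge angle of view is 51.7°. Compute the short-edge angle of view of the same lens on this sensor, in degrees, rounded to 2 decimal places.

39.94°

From the long-edge AOV: f = 7.6 / (2·tan(25.85°)) = 7.6 / 0.96899 ≈ 7.8432 mm.
Short-edge AOV = 2·arctan(5.7 / (2 × 7.8432)) = 2·arctan(0.36337) ≈ 39.9395°.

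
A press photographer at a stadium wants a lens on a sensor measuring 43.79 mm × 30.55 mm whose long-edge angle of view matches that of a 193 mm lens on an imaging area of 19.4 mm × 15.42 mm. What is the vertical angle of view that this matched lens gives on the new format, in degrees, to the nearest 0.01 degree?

4.02°

Equal long-edge AOV ⇒ f₂ = f₁ · 43.79/19.4 = 193 × 2.25722 ≈ 435.6428 mm.
Vertical AOV on the new format = 2·arctan(30.55 / (2 × 435.6428)) = 2·arctan(0.03506) ≈ 4.0163°.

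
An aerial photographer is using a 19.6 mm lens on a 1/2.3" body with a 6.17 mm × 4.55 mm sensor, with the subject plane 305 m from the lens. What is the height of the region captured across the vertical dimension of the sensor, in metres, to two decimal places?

dₒ: 305 m = 305000 mm.
Similar triangles through the lens centre give W/dₒ = h/dᵢ; with 1/f = 1/dₒ + 1/dᵢ this gives W = h·(dₒ − f)/f.
W = 4.55 mm × (305000 − 19.6) / 19.6 = 4.55 × 15560.2245 ≈ 70799.021 mm = 70.799 m.

70.80 m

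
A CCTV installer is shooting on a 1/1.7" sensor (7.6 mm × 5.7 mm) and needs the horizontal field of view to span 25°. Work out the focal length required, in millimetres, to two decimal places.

17.14 mm

From α = 2·arctan(w/2f) we get f = w / (2·tan(α/2)).
With w = 7.6 mm and α/2 = 12.5°, tan(α/2) ≈ 0.22169, so f ≈ 7.6 / 0.44339 ≈ 17.1407 mm.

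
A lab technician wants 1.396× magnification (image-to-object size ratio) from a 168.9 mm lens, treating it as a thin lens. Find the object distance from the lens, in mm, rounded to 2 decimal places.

289.89 mm

With m = dᵢ/dₒ and 1/f = 1/dₒ + 1/dᵢ, substituting dᵢ = m·dₒ gives 1/f = (1 + 1/m)/dₒ, hence dₒ = f·(1 + 1/m).
dₒ = 168.9 × (1 + 1/1.396) = 168.9 × 1.71633 ≈ 289.889 mm.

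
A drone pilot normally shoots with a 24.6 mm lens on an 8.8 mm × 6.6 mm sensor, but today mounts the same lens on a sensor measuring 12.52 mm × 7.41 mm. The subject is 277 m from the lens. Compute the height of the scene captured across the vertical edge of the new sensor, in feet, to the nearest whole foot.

274 ft

The focal length stays 24.6 mm; the relevant sensor dimension is now h = 7.41 mm. Object distance dₒ = 277 m = 277000 mm.
Thin-lens field height W = h·(dₒ − f)/f = 7.41 × (277000 − 24.6)/24.6 ≈ 83430.395 mm = 83430.395/304.8 ft = 273.722 ft.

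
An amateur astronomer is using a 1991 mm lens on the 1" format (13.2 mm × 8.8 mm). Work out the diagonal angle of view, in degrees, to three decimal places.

0.457°

Sensor diagonal = √(13.2² + 8.8²) = √251.6800 ≈ 15.8644 mm.
Angle of view α = 2·arctan(d/2f) with d = 15.8644 mm and f = 1991 mm.
d/2f = 0.00398; arctan(0.00398) ≈ 0.2283°, so α ≈ 0.4565°.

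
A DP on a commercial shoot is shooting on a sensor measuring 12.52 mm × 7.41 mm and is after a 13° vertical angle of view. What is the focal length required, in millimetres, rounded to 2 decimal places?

From α = 2·arctan(h/2f) we get f = h / (2·tan(α/2)).
With h = 7.41 mm and α/2 = 6.5°, tan(α/2) ≈ 0.11394, so f ≈ 7.41 / 0.22787 ≈ 32.5184 mm.

32.52 mm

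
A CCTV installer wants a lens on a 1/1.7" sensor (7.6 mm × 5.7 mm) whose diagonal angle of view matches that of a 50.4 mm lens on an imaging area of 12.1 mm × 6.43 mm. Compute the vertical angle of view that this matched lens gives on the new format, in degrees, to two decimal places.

Sensor diagonal = √(12.1² + 6.43²) = √187.7549 ≈ 13.7024 mm.
Sensor diagonal = √(7.6² + 5.7²) = √90.2500 ≈ 9.5000 mm.
Equal diagonal AOV ⇒ f₂ = f₁ · 9.5000/13.7024 = 50.4 × 0.69331 ≈ 34.9429 mm.
Vertical AOV on the new format = 2·arctan(5.7 / (2 × 34.9429)) = 2·arctan(0.08156) ≈ 9.3256°.

9.33°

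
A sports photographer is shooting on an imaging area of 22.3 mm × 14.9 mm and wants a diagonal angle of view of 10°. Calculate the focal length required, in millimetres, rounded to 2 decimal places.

Sensor diagonal = √(22.3² + 14.9²) = √719.3000 ≈ 26.8198 mm.
From α = 2·arctan(d/2f) we get f = d / (2·tan(α/2)).
With d = 26.8198 mm and α/2 = 5°, tan(α/2) ≈ 0.08749, so f ≈ 26.8198 / 0.17498 ≈ 153.2757 mm.

153.28 mm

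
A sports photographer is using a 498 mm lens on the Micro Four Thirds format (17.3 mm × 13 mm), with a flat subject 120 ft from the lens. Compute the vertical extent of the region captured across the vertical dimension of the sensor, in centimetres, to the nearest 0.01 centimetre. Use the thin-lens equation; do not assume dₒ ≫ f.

dₒ: 120 ft × 304.8 mm/ft = 36576.00 mm.
Similar triangles through the lens centre give W/dₒ = h/dᵢ; with 1/f = 1/dₒ + 1/dᵢ this gives W = h·(dₒ − f)/f.
W = 13 mm × (36576 − 498) / 498 = 13 × 72.4458 ≈ 941.795 mm = 94.1795 cm.

94.18 cm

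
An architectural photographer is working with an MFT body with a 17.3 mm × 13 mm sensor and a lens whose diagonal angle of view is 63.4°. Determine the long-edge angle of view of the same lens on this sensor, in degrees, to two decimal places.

Sensor diagonal = √(17.3² + 13²) = √468.2900 ≈ 21.6400 mm.
From the diagonal AOV: f = 21.6400 / (2·tan(31.7°)) = 21.6400 / 1.23523 ≈ 17.5191 mm.
Long-edge AOV = 2·arctan(17.3 / (2 × 17.5191)) = 2·arctan(0.49375) ≈ 52.5555°.

52.56°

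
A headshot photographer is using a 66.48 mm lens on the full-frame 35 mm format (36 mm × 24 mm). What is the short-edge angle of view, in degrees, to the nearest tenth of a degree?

Angle of view α = 2·arctan(h/2f) with h = 24 mm and f = 66.48 mm.
h/2f = 0.18051; arctan(0.18051) ≈ 10.2320°, so α ≈ 20.4640°.

20.5°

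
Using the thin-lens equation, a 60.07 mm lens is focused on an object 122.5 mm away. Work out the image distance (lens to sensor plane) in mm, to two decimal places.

117.87 mm

1/dᵢ = 1/f − 1/dₒ = 1/60.07 − 1/122.5 = 0.0084840 mm⁻¹.
dᵢ = 1/0.0084840 ≈ 117.8692 mm.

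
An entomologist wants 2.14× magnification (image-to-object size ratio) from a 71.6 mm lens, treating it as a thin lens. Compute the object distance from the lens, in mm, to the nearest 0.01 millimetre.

105.06 mm

With m = dᵢ/dₒ and 1/f = 1/dₒ + 1/dᵢ, substituting dᵢ = m·dₒ gives 1/f = (1 + 1/m)/dₒ, hence dₒ = f·(1 + 1/m).
dₒ = 71.6 × (1 + 1/2.14) = 71.6 × 1.46729 ≈ 105.058 mm.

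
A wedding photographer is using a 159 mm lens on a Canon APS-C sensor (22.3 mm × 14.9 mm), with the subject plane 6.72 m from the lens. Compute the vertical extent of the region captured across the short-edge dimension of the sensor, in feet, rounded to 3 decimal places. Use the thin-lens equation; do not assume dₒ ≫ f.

dₒ: 6.72 m = 6720 mm.
Similar triangles through the lens centre give W/dₒ = h/dᵢ; with 1/f = 1/dₒ + 1/dᵢ this gives W = h·(dₒ − f)/f.
W = 14.9 mm × (6720 − 159) / 159 = 14.9 × 41.2642 ≈ 614.836 mm = 614.836/304.8 ft = 2.01718 ft.

2.017 ft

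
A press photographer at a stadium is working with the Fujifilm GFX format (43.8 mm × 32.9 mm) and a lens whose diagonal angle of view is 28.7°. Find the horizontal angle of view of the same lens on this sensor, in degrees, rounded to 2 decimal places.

23.12°

Sensor diagonal = √(43.8² + 32.9²) = √3000.8500 ≈ 54.7800 mm.
From the diagonal AOV: f = 54.7800 / (2·tan(14.35°)) = 54.7800 / 0.51165 ≈ 107.0648 mm.
Horizontal AOV = 2·arctan(43.8 / (2 × 107.0648)) = 2·arctan(0.20455) ≈ 23.1206°.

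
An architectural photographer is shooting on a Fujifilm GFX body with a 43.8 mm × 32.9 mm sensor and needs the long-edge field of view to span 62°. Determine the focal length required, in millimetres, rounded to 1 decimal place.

36.4 mm

From α = 2·arctan(w/2f) we get f = w / (2·tan(α/2)).
With w = 43.8 mm and α/2 = 31°, tan(α/2) ≈ 0.60086, so f ≈ 43.8 / 1.20172 ≈ 36.4477 mm.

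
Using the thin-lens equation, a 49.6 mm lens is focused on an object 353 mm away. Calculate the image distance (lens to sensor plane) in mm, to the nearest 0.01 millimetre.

1/dᵢ = 1/f − 1/dₒ = 1/49.6 − 1/353 = 0.0173284 mm⁻¹.
dᵢ = 1/0.0173284 ≈ 57.7086 mm.

57.71 mm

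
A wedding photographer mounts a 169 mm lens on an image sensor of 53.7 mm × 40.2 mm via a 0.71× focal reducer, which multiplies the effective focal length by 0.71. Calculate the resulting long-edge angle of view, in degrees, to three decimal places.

Effective focal length f = 169 × 0.71 = 119.99 mm.
α = 2·arctan(53.7 / (2 × 119.99)) = 2·arctan(0.22377) ≈ 25.2264°.

25.226°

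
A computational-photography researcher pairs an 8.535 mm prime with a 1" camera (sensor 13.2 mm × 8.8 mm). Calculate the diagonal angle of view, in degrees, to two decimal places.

Sensor diagonal = √(13.2² + 8.8²) = √251.6800 ≈ 15.8644 mm.
Angle of view α = 2·arctan(d/2f) with d = 15.8644 mm and f = 8.535 mm.
d/2f = 0.92937; arctan(0.92937) ≈ 42.9036°, so α ≈ 85.8072°.

85.81°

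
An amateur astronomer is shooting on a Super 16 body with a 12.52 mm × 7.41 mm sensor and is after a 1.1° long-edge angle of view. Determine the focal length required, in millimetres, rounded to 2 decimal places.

652.11 mm

From α = 2·arctan(w/2f) we get f = w / (2·tan(α/2)).
With w = 12.52 mm and α/2 = 0.55°, tan(α/2) ≈ 0.00960, so f ≈ 12.52 / 0.01920 ≈ 652.1101 mm.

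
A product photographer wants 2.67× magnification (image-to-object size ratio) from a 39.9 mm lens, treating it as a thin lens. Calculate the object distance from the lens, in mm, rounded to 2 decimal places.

54.84 mm

With m = dᵢ/dₒ and 1/f = 1/dₒ + 1/dᵢ, substituting dᵢ = m·dₒ gives 1/f = (1 + 1/m)/dₒ, hence dₒ = f·(1 + 1/m).
dₒ = 39.9 × (1 + 1/2.67) = 39.9 × 1.37453 ≈ 54.844 mm.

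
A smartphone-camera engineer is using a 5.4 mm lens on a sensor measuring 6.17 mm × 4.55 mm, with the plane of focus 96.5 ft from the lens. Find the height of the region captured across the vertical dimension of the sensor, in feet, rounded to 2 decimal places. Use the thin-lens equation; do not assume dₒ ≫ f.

dₒ: 96.5 ft × 304.8 mm/ft = 29413.20 mm.
Similar triangles through the lens centre give W/dₒ = h/dᵢ; with 1/f = 1/dₒ + 1/dᵢ this gives W = h·(dₒ − f)/f.
W = 4.55 mm × (29413.2 − 5.4) / 5.4 = 4.55 × 5445.8887 ≈ 24778.794 mm = 24778.794/304.8 ft = 81.2953 ft.

81.30 ft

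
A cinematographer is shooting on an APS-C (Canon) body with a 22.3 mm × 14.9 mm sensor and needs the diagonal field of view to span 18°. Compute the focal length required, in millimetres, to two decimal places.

84.67 mm

Sensor diagonal = √(22.3² + 14.9²) = √719.3000 ≈ 26.8198 mm.
From α = 2·arctan(d/2f) we get f = d / (2·tan(α/2)).
With d = 26.8198 mm and α/2 = 9°, tan(α/2) ≈ 0.15838, so f ≈ 26.8198 / 0.31677 ≈ 84.6667 mm.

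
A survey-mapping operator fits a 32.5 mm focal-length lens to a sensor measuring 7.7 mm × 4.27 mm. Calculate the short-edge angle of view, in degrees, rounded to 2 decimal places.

Angle of view α = 2·arctan(h/2f) with h = 4.27 mm and f = 32.5 mm.
h/2f = 0.06569; arctan(0.06569) ≈ 3.7585°, so α ≈ 7.5170°.

7.52°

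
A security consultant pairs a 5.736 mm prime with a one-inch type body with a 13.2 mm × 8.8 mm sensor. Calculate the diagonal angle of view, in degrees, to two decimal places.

Sensor diagonal = √(13.2² + 8.8²) = √251.6800 ≈ 15.8644 mm.
Angle of view α = 2·arctan(d/2f) with d = 15.8644 mm and f = 5.736 mm.
d/2f = 1.38288; arctan(1.38288) ≈ 54.1283°, so α ≈ 108.2566°.

108.26°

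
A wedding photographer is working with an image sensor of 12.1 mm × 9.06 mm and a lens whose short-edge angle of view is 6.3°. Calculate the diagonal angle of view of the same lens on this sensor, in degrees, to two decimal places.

10.49°

From the short-edge AOV: f = 9.06 / (2·tan(3.15°)) = 9.06 / 0.11007 ≈ 82.3138 mm.
Sensor diagonal = √(12.1² + 9.06²) = √228.4936 ≈ 15.1160 mm.
Diagonal AOV = 2·arctan(15.1160 / (2 × 82.3138)) = 2·arctan(0.09182) ≈ 10.4923°.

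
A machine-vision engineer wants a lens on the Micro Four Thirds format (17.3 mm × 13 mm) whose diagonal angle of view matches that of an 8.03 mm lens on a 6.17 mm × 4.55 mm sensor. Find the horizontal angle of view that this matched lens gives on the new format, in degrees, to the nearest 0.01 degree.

41.78°

Sensor diagonal = √(6.17² + 4.55²) = √58.7714 ≈ 7.6663 mm.
Sensor diagonal = √(17.3² + 13²) = √468.2900 ≈ 21.6400 mm.
Equal diagonal AOV ⇒ f₂ = f₁ · 21.6400/7.6663 = 8.03 × 2.82276 ≈ 22.6668 mm.
Horizontal AOV on the new format = 2·arctan(17.3 / (2 × 22.6668)) = 2·arctan(0.38162) ≈ 41.7753°.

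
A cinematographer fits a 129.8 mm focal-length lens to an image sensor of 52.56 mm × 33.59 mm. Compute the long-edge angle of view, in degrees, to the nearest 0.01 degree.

Angle of view α = 2·arctan(w/2f) with w = 52.56 mm and f = 129.8 mm.
w/2f = 0.20247; arctan(0.20247) ≈ 11.4457°, so α ≈ 22.8914°.

22.89°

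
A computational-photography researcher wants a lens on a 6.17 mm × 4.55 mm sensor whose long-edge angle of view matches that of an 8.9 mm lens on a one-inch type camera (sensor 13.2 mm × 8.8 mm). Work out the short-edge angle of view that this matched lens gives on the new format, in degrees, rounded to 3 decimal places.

Equal long-edge AOV ⇒ f₂ = f₁ · 6.17/13.2 = 8.9 × 0.46742 ≈ 4.1601 mm.
Short-edge AOV on the new format = 2·arctan(4.55 / (2 × 4.1601)) = 2·arctan(0.54687) ≈ 57.3454°.

57.345°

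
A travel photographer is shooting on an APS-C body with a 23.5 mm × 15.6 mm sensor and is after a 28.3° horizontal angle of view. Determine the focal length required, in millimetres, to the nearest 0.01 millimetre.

From α = 2·arctan(w/2f) we get f = w / (2·tan(α/2)).
With w = 23.5 mm and α/2 = 14.15°, tan(α/2) ≈ 0.25211, so f ≈ 23.5 / 0.50422 ≈ 46.6065 mm.

46.61 mm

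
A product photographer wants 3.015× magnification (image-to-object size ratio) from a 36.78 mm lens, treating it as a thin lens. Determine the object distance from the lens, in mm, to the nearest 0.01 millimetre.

48.98 mm

With m = dᵢ/dₒ and 1/f = 1/dₒ + 1/dᵢ, substituting dᵢ = m·dₒ gives 1/f = (1 + 1/m)/dₒ, hence dₒ = f·(1 + 1/m).
dₒ = 36.78 × (1 + 1/3.015) = 36.78 × 1.33167 ≈ 48.979 mm.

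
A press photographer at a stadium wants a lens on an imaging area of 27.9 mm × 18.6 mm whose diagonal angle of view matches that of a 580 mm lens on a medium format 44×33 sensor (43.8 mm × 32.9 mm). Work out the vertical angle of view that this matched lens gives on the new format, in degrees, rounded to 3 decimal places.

3.001°

Sensor diagonal = √(43.8² + 32.9²) = √3000.8500 ≈ 54.7800 mm.
Sensor diagonal = √(27.9² + 18.6²) = √1124.3700 ≈ 33.5316 mm.
Equal diagonal AOV ⇒ f₂ = f₁ · 33.5316/54.7800 = 580 × 0.61211 ≈ 355.0263 mm.
Vertical AOV on the new format = 2·arctan(18.6 / (2 × 355.0263)) = 2·arctan(0.02620) ≈ 3.0011°.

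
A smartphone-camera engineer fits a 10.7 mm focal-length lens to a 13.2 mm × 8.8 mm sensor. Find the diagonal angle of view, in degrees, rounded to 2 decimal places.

Sensor diagonal = √(13.2² + 8.8²) = √251.6800 ≈ 15.8644 mm.
Angle of view α = 2·arctan(d/2f) with d = 15.8644 mm and f = 10.7 mm.
d/2f = 0.74133; arctan(0.74133) ≈ 36.5506°, so α ≈ 73.1012°.

73.10°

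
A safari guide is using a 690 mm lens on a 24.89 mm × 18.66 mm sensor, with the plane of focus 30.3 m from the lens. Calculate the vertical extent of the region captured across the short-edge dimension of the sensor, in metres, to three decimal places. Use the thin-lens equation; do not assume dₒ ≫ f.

0.801 m

dₒ: 30.3 m = 30300 mm.
Similar triangles through the lens centre give W/dₒ = h/dᵢ; with 1/f = 1/dₒ + 1/dᵢ this gives W = h·(dₒ − f)/f.
W = 18.66 mm × (30300 − 690) / 690 = 18.66 × 42.9130 ≈ 800.757 mm = 0.800757 m.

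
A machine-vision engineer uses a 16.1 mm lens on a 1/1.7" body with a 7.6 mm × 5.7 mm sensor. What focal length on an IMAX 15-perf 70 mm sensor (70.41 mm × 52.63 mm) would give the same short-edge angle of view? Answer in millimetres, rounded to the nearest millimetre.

Equal angle of view means equal height/f ratio, so f₂ = f₁ · (height₂/height₁) = 16.1 × 52.63/5.7.
f₂ = 16.1 × 9.23333 ≈ 148.657 mm.

149 mm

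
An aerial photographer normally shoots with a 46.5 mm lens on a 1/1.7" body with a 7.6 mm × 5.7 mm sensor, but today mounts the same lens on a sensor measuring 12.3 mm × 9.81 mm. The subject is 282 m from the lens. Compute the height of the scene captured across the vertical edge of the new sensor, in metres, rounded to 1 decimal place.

The focal length stays 46.5 mm; the relevant sensor dimension is now h = 9.81 mm. Object distance dₒ = 282 m = 282000 mm.
Thin-lens field height W = h·(dₒ − f)/f = 9.81 × (282000 − 46.5)/46.5 ≈ 59483.093 mm = 59.4831 m.

59.5 m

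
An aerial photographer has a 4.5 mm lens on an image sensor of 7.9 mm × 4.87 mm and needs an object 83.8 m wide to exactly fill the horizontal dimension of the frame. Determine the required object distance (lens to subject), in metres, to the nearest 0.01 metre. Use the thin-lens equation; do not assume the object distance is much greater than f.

W: 83.8 m = 83800 mm.
Magnification m = w/W = dᵢ/dₒ; combined with 1/f = 1/dₒ + 1/dᵢ this gives dₒ = f·(1 + W/w).
dₒ = 4.5 mm × (1 + 83800/7.9) = 4.5 × 10608.5949 ≈ 47738.677 mm = 47.7387 m.

47.74 m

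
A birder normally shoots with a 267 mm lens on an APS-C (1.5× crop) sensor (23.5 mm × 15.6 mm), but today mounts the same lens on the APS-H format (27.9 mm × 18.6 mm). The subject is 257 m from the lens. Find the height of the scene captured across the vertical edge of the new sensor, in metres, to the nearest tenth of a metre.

The focal length stays 267 mm; the relevant sensor dimension is now h = 18.6 mm. Object distance dₒ = 257 m = 257000 mm.
Thin-lens field height W = h·(dₒ − f)/f = 18.6 × (257000 − 267)/267 ≈ 17884.771 mm = 17.8848 m.

17.9 m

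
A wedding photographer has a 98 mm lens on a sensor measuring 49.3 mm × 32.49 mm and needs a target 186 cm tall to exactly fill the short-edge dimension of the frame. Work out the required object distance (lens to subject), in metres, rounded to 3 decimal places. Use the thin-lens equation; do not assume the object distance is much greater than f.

5.708 m

W: 186 cm = 1860 mm.
Magnification m = h/W = dᵢ/dₒ; combined with 1/f = 1/dₒ + 1/dᵢ this gives dₒ = f·(1 + W/h).
dₒ = 98 mm × (1 + 1860/32.49) = 98 × 58.2484 ≈ 5708.342 mm = 5.70834 m.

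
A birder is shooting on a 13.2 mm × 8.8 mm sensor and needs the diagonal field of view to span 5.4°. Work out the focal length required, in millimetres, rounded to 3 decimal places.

Sensor diagonal = √(13.2² + 8.8²) = √251.6800 ≈ 15.8644 mm.
From α = 2·arctan(d/2f) we get f = d / (2·tan(α/2)).
With d = 15.8644 mm and α/2 = 2.7°, tan(α/2) ≈ 0.04716, so f ≈ 15.8644 / 0.09432 ≈ 168.2022 mm.

168.202 mm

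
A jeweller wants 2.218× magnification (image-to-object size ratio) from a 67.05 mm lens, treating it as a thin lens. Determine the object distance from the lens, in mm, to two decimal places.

97.28 mm

With m = dᵢ/dₒ and 1/f = 1/dₒ + 1/dᵢ, substituting dᵢ = m·dₒ gives 1/f = (1 + 1/m)/dₒ, hence dₒ = f·(1 + 1/m).
dₒ = 67.05 × (1 + 1/2.218) = 67.05 × 1.45086 ≈ 97.280 mm.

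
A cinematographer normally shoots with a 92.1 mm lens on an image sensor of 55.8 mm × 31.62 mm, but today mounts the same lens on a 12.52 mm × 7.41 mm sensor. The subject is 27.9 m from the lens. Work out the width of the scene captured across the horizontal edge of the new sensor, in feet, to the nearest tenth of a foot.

The focal length stays 92.1 mm; the relevant sensor dimension is now w = 12.52 mm. Object distance dₒ = 27.9 m = 27900 mm.
Thin-lens field width W = w·(dₒ − f)/f = 12.52 × (27900 − 92.1)/92.1 ≈ 3780.184 mm = 3780.184/304.8 ft = 12.4022 ft.

12.4 ft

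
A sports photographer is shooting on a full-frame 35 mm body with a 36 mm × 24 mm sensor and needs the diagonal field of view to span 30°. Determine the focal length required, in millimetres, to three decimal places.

Sensor diagonal = √(36² + 24²) = √1872.0000 ≈ 43.2666 mm.
From α = 2·arctan(d/2f) we get f = d / (2·tan(α/2)).
With d = 43.2666 mm and α/2 = 15°, tan(α/2) ≈ 0.26795, so f ≈ 43.2666 / 0.53590 ≈ 80.7366 mm.

80.737 mm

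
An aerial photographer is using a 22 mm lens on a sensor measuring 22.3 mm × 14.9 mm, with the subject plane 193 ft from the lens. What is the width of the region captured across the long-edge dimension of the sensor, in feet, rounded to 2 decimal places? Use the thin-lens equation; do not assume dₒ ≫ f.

dₒ: 193 ft × 304.8 mm/ft = 58826.40 mm.
Similar triangles through the lens centre give W/dₒ = w/dᵢ; with 1/f = 1/dₒ + 1/dᵢ this gives W = w·(dₒ − f)/f.
W = 22.3 mm × (58826.4 − 22) / 22 = 22.3 × 2672.9272 ≈ 59606.276 mm = 59606.276/304.8 ft = 195.559 ft.

195.56 ft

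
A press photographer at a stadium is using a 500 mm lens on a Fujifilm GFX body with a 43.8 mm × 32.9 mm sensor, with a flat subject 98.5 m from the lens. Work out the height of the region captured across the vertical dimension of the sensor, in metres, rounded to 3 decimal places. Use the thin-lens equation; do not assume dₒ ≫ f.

6.448 m

dₒ: 98.5 m = 98500 mm.
Similar triangles through the lens centre give W/dₒ = h/dᵢ; with 1/f = 1/dₒ + 1/dᵢ this gives W = h·(dₒ − f)/f.
W = 32.9 mm × (98500 − 500) / 500 = 32.9 × 196.0000 ≈ 6448.400 mm = 6.4484 m.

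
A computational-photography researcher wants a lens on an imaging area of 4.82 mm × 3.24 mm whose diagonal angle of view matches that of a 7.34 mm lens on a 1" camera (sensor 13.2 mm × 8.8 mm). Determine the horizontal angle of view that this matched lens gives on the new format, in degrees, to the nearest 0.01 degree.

83.78°

Sensor diagonal = √(13.2² + 8.8²) = √251.6800 ≈ 15.8644 mm.
Sensor diagonal = √(4.82² + 3.24²) = √33.7300 ≈ 5.8078 mm.
Equal diagonal AOV ⇒ f₂ = f₁ · 5.8078/15.8644 = 7.34 × 0.36609 ≈ 2.6871 mm.
Horizontal AOV on the new format = 2·arctan(4.82 / (2 × 2.6871)) = 2·arctan(0.89689) ≈ 83.7770°.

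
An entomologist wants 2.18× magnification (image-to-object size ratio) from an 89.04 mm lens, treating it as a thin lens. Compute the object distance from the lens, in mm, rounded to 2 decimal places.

With m = dᵢ/dₒ and 1/f = 1/dₒ + 1/dᵢ, substituting dᵢ = m·dₒ gives 1/f = (1 + 1/m)/dₒ, hence dₒ = f·(1 + 1/m).
dₒ = 89.04 × (1 + 1/2.18) = 89.04 × 1.45872 ≈ 129.884 mm.

129.88 mm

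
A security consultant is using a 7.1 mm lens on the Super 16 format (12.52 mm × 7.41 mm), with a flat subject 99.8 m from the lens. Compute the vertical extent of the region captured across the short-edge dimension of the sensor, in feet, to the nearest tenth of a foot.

341.7 ft

dₒ: 99.8 m = 99800 mm.
Similar triangles through the lens centre give W/dₒ = h/dᵢ; with 1/f = 1/dₒ + 1/dᵢ this gives W = h·(dₒ − f)/f.
W = 7.41 mm × (99800 − 7.1) / 7.1 = 7.41 × 14055.3380 ≈ 104150.055 mm = 104150.055/304.8 ft = 341.7 ft.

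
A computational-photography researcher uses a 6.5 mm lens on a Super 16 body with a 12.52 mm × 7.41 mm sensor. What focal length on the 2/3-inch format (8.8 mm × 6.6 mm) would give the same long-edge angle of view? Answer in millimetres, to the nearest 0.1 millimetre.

Equal angle of view means equal width/f ratio, so f₂ = f₁ · (width₂/width₁) = 6.5 × 8.8/12.52.
f₂ = 6.5 × 0.70288 ≈ 4.569 mm.

4.6 mm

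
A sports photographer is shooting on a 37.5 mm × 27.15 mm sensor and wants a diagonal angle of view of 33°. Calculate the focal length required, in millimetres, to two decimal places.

Sensor diagonal = √(37.5² + 27.15²) = √2143.3725 ≈ 46.2966 mm.
From α = 2·arctan(d/2f) we get f = d / (2·tan(α/2)).
With d = 46.2966 mm and α/2 = 16.5°, tan(α/2) ≈ 0.29621, so f ≈ 46.2966 / 0.59243 ≈ 78.1473 mm.

78.15 mm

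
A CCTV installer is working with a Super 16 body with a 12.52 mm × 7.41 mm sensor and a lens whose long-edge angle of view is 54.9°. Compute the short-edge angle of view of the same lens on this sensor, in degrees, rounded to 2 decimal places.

From the long-edge AOV: f = 12.52 / (2·tan(27.45°)) = 12.52 / 1.03892 ≈ 12.0510 mm.
Short-edge AOV = 2·arctan(7.41 / (2 × 12.0510)) = 2·arctan(0.30744) ≈ 34.1794°.

34.18°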